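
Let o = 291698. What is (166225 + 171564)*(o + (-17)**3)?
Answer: 96872818365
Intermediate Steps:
(166225 + 171564)*(o + (-17)**3) = (166225 + 171564)*(291698 + (-17)**3) = 337789*(291698 - 4913) = 337789*286785 = 96872818365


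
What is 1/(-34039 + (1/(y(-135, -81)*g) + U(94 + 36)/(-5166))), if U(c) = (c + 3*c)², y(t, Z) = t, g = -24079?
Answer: -932940855/31805205975058 ≈ -2.9333e-5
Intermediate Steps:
U(c) = 16*c² (U(c) = (4*c)² = 16*c²)
1/(-34039 + (1/(y(-135, -81)*g) + U(94 + 36)/(-5166))) = 1/(-34039 + (1/(-135*(-24079)) + (16*(94 + 36)²)/(-5166))) = 1/(-34039 + (-1/135*(-1/24079) + (16*130²)*(-1/5166))) = 1/(-34039 + (1/3250665 + (16*16900)*(-1/5166))) = 1/(-34039 + (1/3250665 + 270400*(-1/5166))) = 1/(-34039 + (1/3250665 - 135200/2583)) = 1/(-34039 - 48832211713/932940855) = 1/(-31805205975058/932940855) = -932940855/31805205975058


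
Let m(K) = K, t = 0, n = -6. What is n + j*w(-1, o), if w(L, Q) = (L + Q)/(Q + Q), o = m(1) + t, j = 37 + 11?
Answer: -6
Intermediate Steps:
j = 48
o = 1 (o = 1 + 0 = 1)
w(L, Q) = (L + Q)/(2*Q) (w(L, Q) = (L + Q)/((2*Q)) = (L + Q)*(1/(2*Q)) = (L + Q)/(2*Q))
n + j*w(-1, o) = -6 + 48*((1/2)*(-1 + 1)/1) = -6 + 48*((1/2)*1*0) = -6 + 48*0 = -6 + 0 = -6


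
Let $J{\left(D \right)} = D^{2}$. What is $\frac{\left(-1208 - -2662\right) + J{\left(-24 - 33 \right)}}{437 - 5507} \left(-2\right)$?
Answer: $\frac{4703}{2535} \approx 1.8552$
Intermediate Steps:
$\frac{\left(-1208 - -2662\right) + J{\left(-24 - 33 \right)}}{437 - 5507} \left(-2\right) = \frac{\left(-1208 - -2662\right) + \left(-24 - 33\right)^{2}}{437 - 5507} \left(-2\right) = \frac{\left(-1208 + 2662\right) + \left(-24 - 33\right)^{2}}{-5070} \left(-2\right) = \left(1454 + \left(-57\right)^{2}\right) \left(- \frac{1}{5070}\right) \left(-2\right) = \left(1454 + 3249\right) \left(- \frac{1}{5070}\right) \left(-2\right) = 4703 \left(- \frac{1}{5070}\right) \left(-2\right) = \left(- \frac{4703}{5070}\right) \left(-2\right) = \frac{4703}{2535}$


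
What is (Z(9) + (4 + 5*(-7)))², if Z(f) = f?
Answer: 484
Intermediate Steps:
(Z(9) + (4 + 5*(-7)))² = (9 + (4 + 5*(-7)))² = (9 + (4 - 35))² = (9 - 31)² = (-22)² = 484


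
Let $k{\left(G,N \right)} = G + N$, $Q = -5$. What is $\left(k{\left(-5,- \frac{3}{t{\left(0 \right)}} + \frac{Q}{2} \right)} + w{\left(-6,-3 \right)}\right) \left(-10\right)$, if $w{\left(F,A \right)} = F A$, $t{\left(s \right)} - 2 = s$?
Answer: $-90$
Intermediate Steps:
$t{\left(s \right)} = 2 + s$
$w{\left(F,A \right)} = A F$
$\left(k{\left(-5,- \frac{3}{t{\left(0 \right)}} + \frac{Q}{2} \right)} + w{\left(-6,-3 \right)}\right) \left(-10\right) = \left(\left(-5 - \left(\frac{5}{2} + \frac{3}{2 + 0}\right)\right) - -18\right) \left(-10\right) = \left(\left(-5 - \left(\frac{5}{2} + \frac{3}{2}\right)\right) + 18\right) \left(-10\right) = \left(\left(-5 - 4\right) + 18\right) \left(-10\right) = \left(-9 + 18\right) \left(-10\right) = 9 \left(-10\right) = -90$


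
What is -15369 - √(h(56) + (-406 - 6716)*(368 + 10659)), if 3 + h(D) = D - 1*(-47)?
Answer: -15369 - I*√78534194 ≈ -15369.0 - 8862.0*I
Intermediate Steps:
h(D) = 44 + D (h(D) = -3 + (D - 1*(-47)) = -3 + (D + 47) = -3 + (47 + D) = 44 + D)
-15369 - √(h(56) + (-406 - 6716)*(368 + 10659)) = -15369 - √((44 + 56) + (-406 - 6716)*(368 + 10659)) = -15369 - √(100 - 7122*11027) = -15369 - √(100 - 78534294) = -15369 - √(-78534194) = -15369 - I*√78534194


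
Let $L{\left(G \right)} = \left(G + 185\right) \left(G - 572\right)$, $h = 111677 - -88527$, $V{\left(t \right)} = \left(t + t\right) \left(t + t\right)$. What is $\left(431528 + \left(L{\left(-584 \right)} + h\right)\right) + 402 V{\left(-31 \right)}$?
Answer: $2638264$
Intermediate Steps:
$V{\left(t \right)} = 4 t^{2}$ ($V{\left(t \right)} = 2 t 2 t = 4 t^{2}$)
$h = 200204$ ($h = 111677 + 88527 = 200204$)
$L{\left(G \right)} = \left(-572 + G\right) \left(185 + G\right)$ ($L{\left(G \right)} = \left(185 + G\right) \left(-572 + G\right) = \left(-572 + G\right) \left(185 + G\right)$)
$\left(431528 + \left(L{\left(-584 \right)} + h\right)\right) + 402 V{\left(-31 \right)} = \left(431528 + \left(\left(-105820 + \left(-584\right)^{2} - -226008\right) + 200204\right)\right) + 402 \cdot 4 \left(-31\right)^{2} = \left(431528 + \left(\left(-105820 + 341056 + 226008\right) + 200204\right)\right) + 402 \cdot 4 \cdot 961 = \left(431528 + \left(461244 + 200204\right)\right) + 402 \cdot 3844 = \left(431528 + 661448\right) + 1545288 = 1092976 + 1545288 = 2638264$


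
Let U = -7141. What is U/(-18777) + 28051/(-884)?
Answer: -520400983/16598868 ≈ -31.352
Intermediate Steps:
U/(-18777) + 28051/(-884) = -7141/(-18777) + 28051/(-884) = -7141*(-1/18777) + 28051*(-1/884) = 7141/18777 - 28051/884 = -520400983/16598868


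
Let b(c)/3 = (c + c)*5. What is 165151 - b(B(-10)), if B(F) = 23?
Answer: 164461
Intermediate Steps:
b(c) = 30*c (b(c) = 3*((c + c)*5) = 3*((2*c)*5) = 3*(10*c) = 30*c)
165151 - b(B(-10)) = 165151 - 30*23 = 165151 - 1*690 = 165151 - 690 = 164461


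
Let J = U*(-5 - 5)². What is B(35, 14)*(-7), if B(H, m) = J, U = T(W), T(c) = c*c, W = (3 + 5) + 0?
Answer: -44800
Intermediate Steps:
W = 8 (W = 8 + 0 = 8)
T(c) = c²
U = 64 (U = 8² = 64)
J = 6400 (J = 64*(-5 - 5)² = 64*(-10)² = 64*100 = 6400)
B(H, m) = 6400
B(35, 14)*(-7) = 6400*(-7) = -44800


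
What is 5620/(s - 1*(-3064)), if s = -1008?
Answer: 1405/514 ≈ 2.7335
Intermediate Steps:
5620/(s - 1*(-3064)) = 5620/(-1008 - 1*(-3064)) = 5620/(-1008 + 3064) = 5620/2056 = 5620*(1/2056) = 1405/514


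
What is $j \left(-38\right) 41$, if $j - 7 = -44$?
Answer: $57646$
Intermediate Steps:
$j = -37$ ($j = 7 - 44 = -37$)
$j \left(-38\right) 41 = \left(-37\right) \left(-38\right) 41 = 1406 \cdot 41 = 57646$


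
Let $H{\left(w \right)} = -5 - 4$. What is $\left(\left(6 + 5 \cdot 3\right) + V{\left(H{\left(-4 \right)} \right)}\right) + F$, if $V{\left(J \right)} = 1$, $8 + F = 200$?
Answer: $214$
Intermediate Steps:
$H{\left(w \right)} = -9$ ($H{\left(w \right)} = -5 - 4 = -9$)
$F = 192$ ($F = -8 + 200 = 192$)
$\left(\left(6 + 5 \cdot 3\right) + V{\left(H{\left(-4 \right)} \right)}\right) + F = \left(\left(6 + 5 \cdot 3\right) + 1\right) + 192 = \left(\left(6 + 15\right) + 1\right) + 192 = \left(21 + 1\right) + 192 = 22 + 192 = 214$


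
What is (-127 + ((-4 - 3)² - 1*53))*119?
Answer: -15589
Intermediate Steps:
(-127 + ((-4 - 3)² - 1*53))*119 = (-127 + ((-7)² - 53))*119 = (-127 + (49 - 53))*119 = (-127 - 4)*119 = -131*119 = -15589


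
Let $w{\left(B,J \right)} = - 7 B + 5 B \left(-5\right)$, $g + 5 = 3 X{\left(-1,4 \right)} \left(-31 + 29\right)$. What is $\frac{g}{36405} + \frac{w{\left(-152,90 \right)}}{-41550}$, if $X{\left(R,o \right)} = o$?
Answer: $- \frac{5942629}{50420925} \approx -0.11786$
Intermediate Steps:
$g = -29$ ($g = -5 + 3 \cdot 4 \left(-31 + 29\right) = -5 + 12 \left(-2\right) = -5 - 24 = -29$)
$w{\left(B,J \right)} = - 32 B$ ($w{\left(B,J \right)} = - 7 B - 25 B = - 32 B$)
$\frac{g}{36405} + \frac{w{\left(-152,90 \right)}}{-41550} = - \frac{29}{36405} + \frac{\left(-32\right) \left(-152\right)}{-41550} = \left(-29\right) \frac{1}{36405} + 4864 \left(- \frac{1}{41550}\right) = - \frac{29}{36405} - \frac{2432}{20775} = - \frac{5942629}{50420925}$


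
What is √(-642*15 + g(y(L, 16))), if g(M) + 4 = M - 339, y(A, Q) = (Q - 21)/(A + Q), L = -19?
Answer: I*√89742/3 ≈ 99.857*I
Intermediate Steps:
y(A, Q) = (-21 + Q)/(A + Q)
g(M) = -343 + M (g(M) = -4 + (M - 339) = -4 + (-339 + M) = -343 + M)
√(-642*15 + g(y(L, 16))) = √(-642*15 + (-343 + (-21 + 16)/(-19 + 16))) = √(-9630 + (-343 - 5/(-3))) = √(-9630 + (-343 - ⅓*(-5))) = √(-9630 + (-343 + 5/3)) = √(-9630 - 1024/3) = √(-29914/3) = I*√89742/3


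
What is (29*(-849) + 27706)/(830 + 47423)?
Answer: 3085/48253 ≈ 0.063934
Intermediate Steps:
(29*(-849) + 27706)/(830 + 47423) = (-24621 + 27706)/48253 = 3085*(1/48253) = 3085/48253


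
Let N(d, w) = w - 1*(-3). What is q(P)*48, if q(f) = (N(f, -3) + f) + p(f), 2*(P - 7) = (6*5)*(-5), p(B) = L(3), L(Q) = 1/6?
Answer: -3256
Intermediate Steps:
L(Q) = 1/6
N(d, w) = 3 + w (N(d, w) = w + 3 = 3 + w)
p(B) = 1/6
P = -68 (P = 7 + ((6*5)*(-5))/2 = 7 + (30*(-5))/2 = 7 + (1/2)*(-150) = 7 - 75 = -68)
q(f) = 1/6 + f (q(f) = ((3 - 3) + f) + 1/6 = (0 + f) + 1/6 = f + 1/6 = 1/6 + f)
q(P)*48 = (1/6 - 68)*48 = -407/6*48 = -3256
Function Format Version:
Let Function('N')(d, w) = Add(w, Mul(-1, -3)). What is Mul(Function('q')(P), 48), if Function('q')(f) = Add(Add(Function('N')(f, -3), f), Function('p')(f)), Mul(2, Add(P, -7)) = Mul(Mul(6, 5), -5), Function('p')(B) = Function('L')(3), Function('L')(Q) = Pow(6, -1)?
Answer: -3256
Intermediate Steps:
Function('L')(Q) = Rational(1, 6)
Function('N')(d, w) = Add(3, w) (Function('N')(d, w) = Add(w, 3) = Add(3, w))
Function('p')(B) = Rational(1, 6)
P = -68 (P = Add(7, Mul(Rational(1, 2), Mul(Mul(6, 5), -5))) = Add(7, Mul(Rational(1, 2), Mul(30, -5))) = Add(7, Mul(Rational(1, 2), -150)) = Add(7, -75) = -68)
Function('q')(f) = Add(Rational(1, 6), f) (Function('q')(f) = Add(Add(Add(3, -3), f), Rational(1, 6)) = Add(Add(0, f), Rational(1, 6)) = Add(f, Rational(1, 6)) = Add(Rational(1, 6), f))
Mul(Function('q')(P), 48) = Mul(Add(Rational(1, 6), -68), 48) = Mul(Rational(-407, 6), 48) = -3256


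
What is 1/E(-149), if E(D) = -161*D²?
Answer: -1/3574361 ≈ -2.7977e-7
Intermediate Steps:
1/E(-149) = 1/(-161*(-149)²) = 1/(-161*22201) = 1/(-3574361) = -1/3574361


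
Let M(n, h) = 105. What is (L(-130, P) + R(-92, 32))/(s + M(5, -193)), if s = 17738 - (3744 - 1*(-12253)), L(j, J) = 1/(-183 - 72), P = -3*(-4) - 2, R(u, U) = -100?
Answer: -25501/470730 ≈ -0.054173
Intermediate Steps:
P = 10 (P = 12 - 2 = 10)
L(j, J) = -1/255 (L(j, J) = 1/(-255) = -1/255)
s = 1741 (s = 17738 - (3744 + 12253) = 17738 - 1*15997 = 17738 - 15997 = 1741)
(L(-130, P) + R(-92, 32))/(s + M(5, -193)) = (-1/255 - 100)/(1741 + 105) = -25501/255/1846 = -25501/255*1/1846 = -25501/470730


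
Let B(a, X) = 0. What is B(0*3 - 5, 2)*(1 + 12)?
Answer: 0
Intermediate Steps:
B(0*3 - 5, 2)*(1 + 12) = 0*(1 + 12) = 0*13 = 0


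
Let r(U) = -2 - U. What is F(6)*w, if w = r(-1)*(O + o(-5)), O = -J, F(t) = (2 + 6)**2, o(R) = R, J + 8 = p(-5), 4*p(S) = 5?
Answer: -112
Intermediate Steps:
p(S) = 5/4 (p(S) = (1/4)*5 = 5/4)
J = -27/4 (J = -8 + 5/4 = -27/4 ≈ -6.7500)
F(t) = 64 (F(t) = 8**2 = 64)
O = 27/4 (O = -1*(-27/4) = 27/4 ≈ 6.7500)
w = -7/4 (w = (-2 - 1*(-1))*(27/4 - 5) = (-2 + 1)*(7/4) = -1*7/4 = -7/4 ≈ -1.7500)
F(6)*w = 64*(-7/4) = -112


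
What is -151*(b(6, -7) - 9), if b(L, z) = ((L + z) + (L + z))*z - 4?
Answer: -151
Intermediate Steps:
b(L, z) = -4 + z*(2*L + 2*z) (b(L, z) = (2*L + 2*z)*z - 4 = z*(2*L + 2*z) - 4 = -4 + z*(2*L + 2*z))
-151*(b(6, -7) - 9) = -151*((-4 + 2*(-7)² + 2*6*(-7)) - 9) = -151*((-4 + 2*49 - 84) - 9) = -151*((-4 + 98 - 84) - 9) = -151*(10 - 9) = -151*1 = -151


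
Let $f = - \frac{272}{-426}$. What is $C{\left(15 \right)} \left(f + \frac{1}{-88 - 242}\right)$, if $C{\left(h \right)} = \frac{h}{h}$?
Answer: $\frac{4963}{7810} \approx 0.63547$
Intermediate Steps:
$C{\left(h \right)} = 1$
$f = \frac{136}{213}$ ($f = \left(-272\right) \left(- \frac{1}{426}\right) = \frac{136}{213} \approx 0.6385$)
$C{\left(15 \right)} \left(f + \frac{1}{-88 - 242}\right) = 1 \left(\frac{136}{213} + \frac{1}{-88 - 242}\right) = 1 \left(\frac{136}{213} + \frac{1}{-330}\right) = 1 \left(\frac{136}{213} - \frac{1}{330}\right) = 1 \cdot \frac{4963}{7810} = \frac{4963}{7810}$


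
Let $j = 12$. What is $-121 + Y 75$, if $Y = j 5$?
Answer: $4379$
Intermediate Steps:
$Y = 60$ ($Y = 12 \cdot 5 = 60$)
$-121 + Y 75 = -121 + 60 \cdot 75 = -121 + 4500 = 4379$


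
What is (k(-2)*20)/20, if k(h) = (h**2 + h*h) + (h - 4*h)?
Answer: 14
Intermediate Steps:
k(h) = -3*h + 2*h**2 (k(h) = (h**2 + h**2) + (h - 4*h) = 2*h**2 - 3*h = -3*h + 2*h**2)
(k(-2)*20)/20 = (-2*(-3 + 2*(-2))*20)/20 = (-2*(-3 - 4)*20)*(1/20) = (-2*(-7)*20)*(1/20) = (14*20)*(1/20) = 280*(1/20) = 14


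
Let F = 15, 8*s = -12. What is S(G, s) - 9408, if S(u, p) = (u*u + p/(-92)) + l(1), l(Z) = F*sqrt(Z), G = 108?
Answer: 417867/184 ≈ 2271.0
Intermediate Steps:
s = -3/2 (s = (1/8)*(-12) = -3/2 ≈ -1.5000)
l(Z) = 15*sqrt(Z)
S(u, p) = 15 + u**2 - p/92 (S(u, p) = (u*u + p/(-92)) + 15*sqrt(1) = (u**2 - p/92) + 15*1 = (u**2 - p/92) + 15 = 15 + u**2 - p/92)
S(G, s) - 9408 = (15 + 108**2 - 1/92*(-3/2)) - 9408 = (15 + 11664 + 3/184) - 9408 = 2148939/184 - 9408 = 417867/184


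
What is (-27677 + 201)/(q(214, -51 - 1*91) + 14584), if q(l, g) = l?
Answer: -13738/7399 ≈ -1.8567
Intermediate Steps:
(-27677 + 201)/(q(214, -51 - 1*91) + 14584) = (-27677 + 201)/(214 + 14584) = -27476/14798 = -27476*1/14798 = -13738/7399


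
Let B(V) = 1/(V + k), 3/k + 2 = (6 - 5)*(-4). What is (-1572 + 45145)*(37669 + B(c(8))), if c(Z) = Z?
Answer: 24620357201/15 ≈ 1.6414e+9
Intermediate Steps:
k = -1/2 (k = 3/(-2 + (6 - 5)*(-4)) = 3/(-2 + 1*(-4)) = 3/(-2 - 4) = 3/(-6) = 3*(-1/6) = -1/2 ≈ -0.50000)
B(V) = 1/(-1/2 + V) (B(V) = 1/(V - 1/2) = 1/(-1/2 + V))
(-1572 + 45145)*(37669 + B(c(8))) = (-1572 + 45145)*(37669 + 2/(-1 + 2*8)) = 43573*(37669 + 2/(-1 + 16)) = 43573*(37669 + 2/15) = 43573*(565037/15) = 24620357201/15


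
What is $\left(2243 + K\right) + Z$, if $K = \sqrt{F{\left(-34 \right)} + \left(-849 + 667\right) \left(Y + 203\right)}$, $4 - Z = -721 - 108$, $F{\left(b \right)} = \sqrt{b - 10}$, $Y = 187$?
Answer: $3076 + \sqrt{-70980 + 2 i \sqrt{11}} \approx 3076.0 + 266.42 i$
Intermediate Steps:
$F{\left(b \right)} = \sqrt{-10 + b}$
$Z = 833$ ($Z = 4 - \left(-721 - 108\right) = 4 - -829 = 4 + 829 = 833$)
$K = \sqrt{-70980 + 2 i \sqrt{11}}$ ($K = \sqrt{\sqrt{-10 - 34} + \left(-849 + 667\right) \left(187 + 203\right)} = \sqrt{\sqrt{-44} - 70980} = \sqrt{2 i \sqrt{11} - 70980} = \sqrt{-70980 + 2 i \sqrt{11}} \approx 0.012 + 266.42 i$)
$\left(2243 + K\right) + Z = \left(2243 + \sqrt{-70980 + 2 i \sqrt{11}}\right) + 833 = 3076 + \sqrt{-70980 + 2 i \sqrt{11}}$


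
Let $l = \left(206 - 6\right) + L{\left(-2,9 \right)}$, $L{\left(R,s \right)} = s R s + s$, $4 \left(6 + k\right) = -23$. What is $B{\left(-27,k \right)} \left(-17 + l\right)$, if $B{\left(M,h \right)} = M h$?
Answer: $\frac{19035}{2} \approx 9517.5$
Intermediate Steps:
$k = - \frac{47}{4}$ ($k = -6 + \frac{1}{4} \left(-23\right) = -6 - \frac{23}{4} = - \frac{47}{4} \approx -11.75$)
$L{\left(R,s \right)} = s + R s^{2}$ ($L{\left(R,s \right)} = R s s + s = R s^{2} + s = s + R s^{2}$)
$l = 47$ ($l = \left(206 - 6\right) + 9 \left(1 - 18\right) = 200 + 9 \left(1 - 18\right) = 200 + 9 \left(-17\right) = 200 - 153 = 47$)
$B{\left(-27,k \right)} \left(-17 + l\right) = \left(-27\right) \left(- \frac{47}{4}\right) \left(-17 + 47\right) = \frac{1269}{4} \cdot 30 = \frac{19035}{2}$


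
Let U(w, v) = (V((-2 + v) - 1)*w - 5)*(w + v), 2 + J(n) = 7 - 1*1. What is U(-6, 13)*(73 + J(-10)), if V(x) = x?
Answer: -35035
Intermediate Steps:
J(n) = 4 (J(n) = -2 + (7 - 1*1) = -2 + (7 - 1) = -2 + 6 = 4)
U(w, v) = (-5 + w*(-3 + v))*(v + w) (U(w, v) = (((-2 + v) - 1)*w - 5)*(w + v) = ((-3 + v)*w - 5)*(v + w) = (w*(-3 + v) - 5)*(v + w) = (-5 + w*(-3 + v))*(v + w))
U(-6, 13)*(73 + J(-10)) = (-5*13 - 5*(-6) + (-6)**2*(-3 + 13) + 13*(-6)*(-3 + 13))*(73 + 4) = (-65 + 30 + 36*10 + 13*(-6)*10)*77 = (-65 + 30 + 360 - 780)*77 = -455*77 = -35035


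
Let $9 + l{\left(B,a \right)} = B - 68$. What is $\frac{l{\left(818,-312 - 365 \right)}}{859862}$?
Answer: $\frac{741}{859862} \approx 0.00086177$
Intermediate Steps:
$l{\left(B,a \right)} = -77 + B$ ($l{\left(B,a \right)} = -9 + \left(B - 68\right) = -9 + \left(-68 + B\right) = -77 + B$)
$\frac{l{\left(818,-312 - 365 \right)}}{859862} = \frac{-77 + 818}{859862} = 741 \cdot \frac{1}{859862} = \frac{741}{859862}$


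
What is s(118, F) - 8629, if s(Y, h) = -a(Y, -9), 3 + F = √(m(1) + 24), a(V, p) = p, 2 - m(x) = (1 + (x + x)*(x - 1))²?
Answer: -8620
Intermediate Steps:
m(x) = 2 - (1 + 2*x*(-1 + x))² (m(x) = 2 - (1 + (x + x)*(x - 1))² = 2 - (1 + (2*x)*(-1 + x))² = 2 - (1 + 2*x*(-1 + x))²)
F = 2 (F = -3 + √((2 - (1 - 2*1 + 2*1²)²) + 24) = -3 + √((2 - (1 - 2 + 2*1)²) + 24) = -3 + √((2 - (1 - 2 + 2)²) + 24) = -3 + √((2 - 1*1²) + 24) = -3 + √((2 - 1*1) + 24) = -3 + √((2 - 1) + 24) = -3 + √(1 + 24) = -3 + √25 = -3 + 5 = 2)
s(Y, h) = 9 (s(Y, h) = -1*(-9) = 9)
s(118, F) - 8629 = 9 - 8629 = -8620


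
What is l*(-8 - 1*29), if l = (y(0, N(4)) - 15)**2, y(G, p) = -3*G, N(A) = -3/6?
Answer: -8325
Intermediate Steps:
N(A) = -1/2 (N(A) = -3*1/6 = -1/2)
l = 225 (l = (-3*0 - 15)**2 = (0 - 15)**2 = (-15)**2 = 225)
l*(-8 - 1*29) = 225*(-8 - 1*29) = 225*(-8 - 29) = 225*(-37) = -8325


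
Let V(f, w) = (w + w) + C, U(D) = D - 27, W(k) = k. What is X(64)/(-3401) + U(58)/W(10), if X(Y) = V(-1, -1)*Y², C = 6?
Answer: -58409/34010 ≈ -1.7174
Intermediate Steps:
U(D) = -27 + D
V(f, w) = 6 + 2*w (V(f, w) = (w + w) + 6 = 2*w + 6 = 6 + 2*w)
X(Y) = 4*Y² (X(Y) = (6 + 2*(-1))*Y² = (6 - 2)*Y² = 4*Y²)
X(64)/(-3401) + U(58)/W(10) = (4*64²)/(-3401) + (-27 + 58)/10 = (4*4096)*(-1/3401) + 31*(⅒) = 16384*(-1/3401) + 31/10 = -16384/3401 + 31/10 = -58409/34010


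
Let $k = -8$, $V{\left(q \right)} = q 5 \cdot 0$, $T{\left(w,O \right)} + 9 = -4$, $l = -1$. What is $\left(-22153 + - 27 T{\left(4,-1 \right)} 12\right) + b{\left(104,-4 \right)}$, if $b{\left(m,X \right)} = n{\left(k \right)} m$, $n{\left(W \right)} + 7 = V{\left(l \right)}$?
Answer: $-18669$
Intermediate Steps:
$T{\left(w,O \right)} = -13$ ($T{\left(w,O \right)} = -9 - 4 = -13$)
$V{\left(q \right)} = 0$ ($V{\left(q \right)} = 5 q 0 = 0$)
$n{\left(W \right)} = -7$ ($n{\left(W \right)} = -7 + 0 = -7$)
$b{\left(m,X \right)} = - 7 m$
$\left(-22153 + - 27 T{\left(4,-1 \right)} 12\right) + b{\left(104,-4 \right)} = \left(-22153 + \left(-27\right) \left(-13\right) 12\right) - 728 = \left(-22153 + 351 \cdot 12\right) - 728 = \left(-22153 + 4212\right) - 728 = -17941 - 728 = -18669$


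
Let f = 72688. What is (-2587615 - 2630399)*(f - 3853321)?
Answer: 19727395922862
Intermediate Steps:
(-2587615 - 2630399)*(f - 3853321) = (-2587615 - 2630399)*(72688 - 3853321) = -5218014*(-3780633) = 19727395922862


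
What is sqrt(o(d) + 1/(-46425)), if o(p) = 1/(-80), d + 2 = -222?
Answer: I*sqrt(17271957)/37140 ≈ 0.1119*I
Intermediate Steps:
d = -224 (d = -2 - 222 = -224)
o(p) = -1/80
sqrt(o(d) + 1/(-46425)) = sqrt(-1/80 + 1/(-46425)) = sqrt(-1/80 - 1/46425) = sqrt(-9301/742800) = I*sqrt(17271957)/37140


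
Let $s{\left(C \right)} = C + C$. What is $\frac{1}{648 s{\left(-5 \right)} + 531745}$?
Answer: $\frac{1}{525265} \approx 1.9038 \cdot 10^{-6}$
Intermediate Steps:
$s{\left(C \right)} = 2 C$
$\frac{1}{648 s{\left(-5 \right)} + 531745} = \frac{1}{648 \cdot 2 \left(-5\right) + 531745} = \frac{1}{648 \left(-10\right) + 531745} = \frac{1}{-6480 + 531745} = \frac{1}{525265}$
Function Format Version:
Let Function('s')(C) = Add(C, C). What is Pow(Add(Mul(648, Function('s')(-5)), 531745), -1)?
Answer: Rational(1, 525265) ≈ 1.9038e-6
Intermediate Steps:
Function('s')(C) = Mul(2, C)
Pow(Add(Mul(648, Function('s')(-5)), 531745), -1) = Pow(Add(Mul(648, Mul(2, -5)), 531745), -1) = Pow(Add(Mul(648, -10), 531745), -1) = Pow(Add(-6480, 531745), -1) = Pow(525265, -1) = Rational(1, 525265)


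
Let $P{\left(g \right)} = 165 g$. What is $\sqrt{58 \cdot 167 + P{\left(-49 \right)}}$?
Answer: $\sqrt{1601} \approx 40.013$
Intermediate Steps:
$\sqrt{58 \cdot 167 + P{\left(-49 \right)}} = \sqrt{58 \cdot 167 + 165 \left(-49\right)} = \sqrt{9686 - 8085} = \sqrt{1601}$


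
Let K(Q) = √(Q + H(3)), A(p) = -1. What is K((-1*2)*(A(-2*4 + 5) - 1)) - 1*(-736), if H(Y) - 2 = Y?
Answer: 739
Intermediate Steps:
H(Y) = 2 + Y
K(Q) = √(5 + Q) (K(Q) = √(Q + (2 + 3)) = √(Q + 5) = √(5 + Q))
K((-1*2)*(A(-2*4 + 5) - 1)) - 1*(-736) = √(5 + (-1*2)*(-1 - 1)) - 1*(-736) = √(5 - 2*(-2)) + 736 = √(5 + 4) + 736 = √9 + 736 = 3 + 736 = 739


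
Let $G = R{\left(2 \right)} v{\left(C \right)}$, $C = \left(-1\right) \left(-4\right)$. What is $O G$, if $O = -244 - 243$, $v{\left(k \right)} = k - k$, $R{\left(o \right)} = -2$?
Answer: $0$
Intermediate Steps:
$C = 4$
$v{\left(k \right)} = 0$
$O = -487$
$G = 0$ ($G = \left(-2\right) 0 = 0$)
$O G = \left(-487\right) 0 = 0$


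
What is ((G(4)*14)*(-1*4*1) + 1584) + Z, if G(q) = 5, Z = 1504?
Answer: 2808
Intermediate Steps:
((G(4)*14)*(-1*4*1) + 1584) + Z = ((5*14)*(-1*4*1) + 1584) + 1504 = (70*(-4*1) + 1584) + 1504 = (70*(-4) + 1584) + 1504 = (-280 + 1584) + 1504 = 1304 + 1504 = 2808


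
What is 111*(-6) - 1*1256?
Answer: -1922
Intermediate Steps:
111*(-6) - 1*1256 = -666 - 1256 = -1922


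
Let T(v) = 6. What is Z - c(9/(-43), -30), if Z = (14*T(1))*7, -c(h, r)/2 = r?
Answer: 528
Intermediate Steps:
c(h, r) = -2*r
Z = 588 (Z = (14*6)*7 = 84*7 = 588)
Z - c(9/(-43), -30) = 588 - (-2)*(-30) = 588 - 1*60 = 588 - 60 = 528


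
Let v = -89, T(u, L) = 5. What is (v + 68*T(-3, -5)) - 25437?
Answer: -25186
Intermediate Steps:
(v + 68*T(-3, -5)) - 25437 = (-89 + 68*5) - 25437 = (-89 + 340) - 25437 = 251 - 25437 = -25186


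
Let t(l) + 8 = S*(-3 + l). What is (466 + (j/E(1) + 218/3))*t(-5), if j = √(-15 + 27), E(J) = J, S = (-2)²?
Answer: -64640/3 - 80*√3 ≈ -21685.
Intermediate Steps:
S = 4
j = 2*√3 (j = √12 = 2*√3 ≈ 3.4641)
t(l) = -20 + 4*l (t(l) = -8 + 4*(-3 + l) = -8 + (-12 + 4*l) = -20 + 4*l)
(466 + (j/E(1) + 218/3))*t(-5) = (466 + ((2*√3)/1 + 218/3))*(-20 + 4*(-5)) = (466 + ((2*√3)*1 + 218*(⅓)))*(-20 - 20) = (466 + (2*√3 + 218/3))*(-40) = (466 + (218/3 + 2*√3))*(-40) = (1616/3 + 2*√3)*(-40) = -64640/3 - 80*√3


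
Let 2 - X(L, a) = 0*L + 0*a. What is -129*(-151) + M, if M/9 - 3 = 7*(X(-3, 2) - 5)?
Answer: 19317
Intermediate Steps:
X(L, a) = 2 (X(L, a) = 2 - (0*L + 0*a) = 2 - (0 + 0) = 2 - 1*0 = 2 + 0 = 2)
M = -162 (M = 27 + 9*(7*(2 - 5)) = 27 + 9*(7*(-3)) = 27 + 9*(-21) = 27 - 189 = -162)
-129*(-151) + M = -129*(-151) - 162 = 19479 - 162 = 19317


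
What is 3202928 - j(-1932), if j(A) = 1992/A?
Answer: 515671574/161 ≈ 3.2029e+6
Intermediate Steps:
3202928 - j(-1932) = 3202928 - 1992/(-1932) = 3202928 - 1992*(-1)/1932 = 3202928 - 1*(-166/161) = 3202928 + 166/161 = 515671574/161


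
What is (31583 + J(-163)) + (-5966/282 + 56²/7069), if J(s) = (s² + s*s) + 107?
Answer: 84529882961/996729 ≈ 84807.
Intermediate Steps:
J(s) = 107 + 2*s² (J(s) = (s² + s²) + 107 = 2*s² + 107 = 107 + 2*s²)
(31583 + J(-163)) + (-5966/282 + 56²/7069) = (31583 + (107 + 2*(-163)²)) + (-5966/282 + 56²/7069) = (31583 + (107 + 2*26569)) + (-5966*1/282 + 3136*(1/7069)) = (31583 + (107 + 53138)) + (-2983/141 + 3136/7069) = (31583 + 53245) - 20644651/996729 = 84828 - 20644651/996729 = 84529882961/996729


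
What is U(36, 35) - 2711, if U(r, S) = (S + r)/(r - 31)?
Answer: -13484/5 ≈ -2696.8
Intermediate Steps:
U(r, S) = (S + r)/(-31 + r)
U(36, 35) - 2711 = (35 + 36)/(-31 + 36) - 2711 = 71/5 - 2711 = -13484/5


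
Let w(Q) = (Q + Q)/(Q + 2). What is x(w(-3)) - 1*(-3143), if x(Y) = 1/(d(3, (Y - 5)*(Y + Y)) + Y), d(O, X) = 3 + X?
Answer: 66004/21 ≈ 3143.0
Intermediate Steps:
w(Q) = 2*Q/(2 + Q) (w(Q) = (2*Q)/(2 + Q) = 2*Q/(2 + Q))
x(Y) = 1/(3 + Y + 2*Y*(-5 + Y)) (x(Y) = 1/((3 + (Y - 5)*(Y + Y)) + Y) = 1/((3 + (-5 + Y)*(2*Y)) + Y) = 1/((3 + 2*Y*(-5 + Y)) + Y) = 1/(3 + Y + 2*Y*(-5 + Y)))
x(w(-3)) - 1*(-3143) = 1/(3 + 2*(-3)/(2 - 3) + 2*(2*(-3)/(2 - 3))*(-5 + 2*(-3)/(2 - 3))) - 1*(-3143) = 1/(3 + 2*(-3)/(-1) + 2*(2*(-3)/(-1))*(-5 + 2*(-3)/(-1))) + 3143 = 1/(3 + 2*(-3)*(-1) + 2*(2*(-3)*(-1))*(-5 + 2*(-3)*(-1))) + 3143 = 1/(3 + 6 + 2*6*(-5 + 6)) + 3143 = 1/(3 + 6 + 2*6*1) + 3143 = 1/(3 + 6 + 12) + 3143 = 1/21 + 3143 = 66004/21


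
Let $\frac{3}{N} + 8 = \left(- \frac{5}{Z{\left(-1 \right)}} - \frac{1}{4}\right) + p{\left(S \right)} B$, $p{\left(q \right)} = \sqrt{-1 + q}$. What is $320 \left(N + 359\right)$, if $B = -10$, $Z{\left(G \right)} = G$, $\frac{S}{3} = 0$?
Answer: $\frac{203172800}{1769} + \frac{153600 i}{1769} \approx 1.1485 \cdot 10^{5} + 86.829 i$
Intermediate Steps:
$S = 0$ ($S = 3 \cdot 0 = 0$)
$N = \frac{48 \left(- \frac{13}{4} + 10 i\right)}{1769}$ ($N = \frac{3}{-8 + \left(\left(- \frac{5}{-1} - \frac{1}{4}\right) + \sqrt{-1 + 0} \left(-10\right)\right)} = \frac{3}{-8 + \left(\left(\left(-5\right) \left(-1\right) - \frac{1}{4}\right) + \sqrt{-1} \left(-10\right)\right)} = \frac{3}{-8 + \left(\left(5 - \frac{1}{4}\right) + i \left(-10\right)\right)} = \frac{3}{-8 + \left(\frac{19}{4} - 10 i\right)} = \frac{3}{- \frac{13}{4} - 10 i} = 3 \frac{16 \left(- \frac{13}{4} + 10 i\right)}{1769} = \frac{48 \left(- \frac{13}{4} + 10 i\right)}{1769} \approx -0.088185 + 0.27134 i$)
$320 \left(N + 359\right) = 320 \left(\left(- \frac{156}{1769} + \frac{480 i}{1769}\right) + 359\right) = 320 \left(\frac{634915}{1769} + \frac{480 i}{1769}\right) = \frac{203172800}{1769} + \frac{153600 i}{1769}$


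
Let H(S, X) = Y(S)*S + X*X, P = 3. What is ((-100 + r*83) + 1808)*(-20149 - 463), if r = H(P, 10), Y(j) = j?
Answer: -221682060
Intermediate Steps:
H(S, X) = S² + X² (H(S, X) = S*S + X*X = S² + X²)
r = 109 (r = 3² + 10² = 9 + 100 = 109)
((-100 + r*83) + 1808)*(-20149 - 463) = ((-100 + 109*83) + 1808)*(-20149 - 463) = ((-100 + 9047) + 1808)*(-20612) = (8947 + 1808)*(-20612) = 10755*(-20612) = -221682060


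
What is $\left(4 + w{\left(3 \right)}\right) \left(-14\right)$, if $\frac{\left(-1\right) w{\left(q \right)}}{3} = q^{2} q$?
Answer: $1078$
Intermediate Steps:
$w{\left(q \right)} = - 3 q^{3}$ ($w{\left(q \right)} = - 3 q^{2} q = - 3 q^{3}$)
$\left(4 + w{\left(3 \right)}\right) \left(-14\right) = \left(4 - 3 \cdot 3^{3}\right) \left(-14\right) = \left(4 - 81\right) \left(-14\right) = \left(-77\right) \left(-14\right) = 1078$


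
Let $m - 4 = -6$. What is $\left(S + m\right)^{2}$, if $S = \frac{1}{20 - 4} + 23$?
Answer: $\frac{113569}{256} \approx 443.63$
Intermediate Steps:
$m = -2$ ($m = 4 - 6 = -2$)
$S = \frac{369}{16}$ ($S = \frac{1}{16} + 23 = \frac{369}{16} \approx 23.063$)
$\left(S + m\right)^{2} = \left(\frac{369}{16} - 2\right)^{2} = \left(\frac{337}{16}\right)^{2} = \frac{113569}{256}$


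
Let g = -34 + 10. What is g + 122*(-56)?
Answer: -6856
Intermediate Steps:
g = -24
g + 122*(-56) = -24 + 122*(-56) = -24 - 6832 = -6856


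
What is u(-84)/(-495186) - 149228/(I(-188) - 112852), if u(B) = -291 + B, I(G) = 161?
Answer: 24645958511/18601001842 ≈ 1.3250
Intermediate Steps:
u(-84)/(-495186) - 149228/(I(-188) - 112852) = (-291 - 84)/(-495186) - 149228/(161 - 112852) = -375*(-1/495186) - 149228/(-112691) = 125/165062 - 149228*(-1/112691) = 125/165062 + 149228/112691 = 24645958511/18601001842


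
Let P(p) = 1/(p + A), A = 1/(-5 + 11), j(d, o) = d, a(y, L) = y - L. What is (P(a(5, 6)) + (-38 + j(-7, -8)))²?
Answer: 53361/25 ≈ 2134.4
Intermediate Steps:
A = ⅙ (A = 1/6 = ⅙ ≈ 0.16667)
P(p) = 1/(⅙ + p) (P(p) = 1/(p + ⅙) = 1/(⅙ + p))
(P(a(5, 6)) + (-38 + j(-7, -8)))² = (6/(1 + 6*(5 - 1*6)) + (-38 - 7))² = (6/(1 + 6*(5 - 6)) - 45)² = (6/(1 + 6*(-1)) - 45)² = (6/(1 - 6) - 45)² = (6/(-5) - 45)² = (6*(-⅕) - 45)² = (-6/5 - 45)² = (-231/5)² = 53361/25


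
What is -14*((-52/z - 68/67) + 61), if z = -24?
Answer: -174895/201 ≈ -870.12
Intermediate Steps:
-14*((-52/z - 68/67) + 61) = -14*((-52/(-24) - 68/67) + 61) = -14*((-52*(-1/24) - 68*1/67) + 61) = -14*((13/6 - 68/67) + 61) = -14*(463/402 + 61) = -14*24985/402 = -174895/201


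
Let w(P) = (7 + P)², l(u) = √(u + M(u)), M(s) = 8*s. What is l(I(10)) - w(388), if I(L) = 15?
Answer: -156025 + 3*√15 ≈ -1.5601e+5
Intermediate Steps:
l(u) = 3*√u (l(u) = √(u + 8*u) = √(9*u) = 3*√u)
l(I(10)) - w(388) = 3*√15 - (7 + 388)² = 3*√15 - 1*395² = 3*√15 - 1*156025 = 3*√15 - 156025 = -156025 + 3*√15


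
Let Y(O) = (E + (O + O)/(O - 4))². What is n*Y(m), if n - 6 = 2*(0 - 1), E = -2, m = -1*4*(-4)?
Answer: 16/9 ≈ 1.7778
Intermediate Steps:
m = 16 (m = -4*(-4) = 16)
Y(O) = (-2 + 2*O/(-4 + O))² (Y(O) = (-2 + (O + O)/(O - 4))² = (-2 + (2*O)/(-4 + O))² = (-2 + 2*O/(-4 + O))²)
n = 4 (n = 6 + 2*(0 - 1) = 6 + 2*(-1) = 6 - 2 = 4)
n*Y(m) = 4*(64/(-4 + 16)²) = 4*(64/12²) = 4*(64*(1/144)) = 4*(4/9) = 16/9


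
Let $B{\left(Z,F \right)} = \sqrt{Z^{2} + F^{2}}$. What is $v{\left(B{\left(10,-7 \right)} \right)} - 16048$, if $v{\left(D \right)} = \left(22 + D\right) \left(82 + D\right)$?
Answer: $-14095 + 104 \sqrt{149} \approx -12826.0$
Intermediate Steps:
$B{\left(Z,F \right)} = \sqrt{F^{2} + Z^{2}}$
$v{\left(B{\left(10,-7 \right)} \right)} - 16048 = \left(1804 + \left(\sqrt{\left(-7\right)^{2} + 10^{2}}\right)^{2} + 104 \sqrt{\left(-7\right)^{2} + 10^{2}}\right) - 16048 = \left(1804 + \left(\sqrt{49 + 100}\right)^{2} + 104 \sqrt{49 + 100}\right) - 16048 = \left(1804 + \left(\sqrt{149}\right)^{2} + 104 \sqrt{149}\right) - 16048 = \left(1804 + 149 + 104 \sqrt{149}\right) - 16048 = \left(1953 + 104 \sqrt{149}\right) - 16048 = -14095 + 104 \sqrt{149}$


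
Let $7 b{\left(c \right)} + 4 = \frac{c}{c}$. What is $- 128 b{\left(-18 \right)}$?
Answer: $\frac{384}{7} \approx 54.857$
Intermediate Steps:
$b{\left(c \right)} = - \frac{3}{7}$ ($b{\left(c \right)} = - \frac{4}{7} + \frac{c \frac{1}{c}}{7} = - \frac{4}{7} + \frac{1}{7} \cdot 1 = - \frac{4}{7} + \frac{1}{7} = - \frac{3}{7}$)
$- 128 b{\left(-18 \right)} = \left(-128\right) \left(- \frac{3}{7}\right) = \frac{384}{7}$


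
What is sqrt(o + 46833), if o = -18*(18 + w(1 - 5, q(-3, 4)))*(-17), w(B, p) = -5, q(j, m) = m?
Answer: sqrt(50811) ≈ 225.41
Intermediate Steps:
o = 3978 (o = -18*(18 - 5)*(-17) = -18*13*(-17) = -234*(-17) = 3978)
sqrt(o + 46833) = sqrt(3978 + 46833) = sqrt(50811)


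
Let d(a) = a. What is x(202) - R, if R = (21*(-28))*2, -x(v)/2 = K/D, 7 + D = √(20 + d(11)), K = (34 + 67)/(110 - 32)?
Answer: 826259/702 + 101*√31/702 ≈ 1177.8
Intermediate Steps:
K = 101/78 ≈ 1.2949
D = -7 + √31 (D = -7 + √(20 + 11) = -7 + √31 ≈ -1.4322)
x(v) = -101/(39*(-7 + √31))
R = -1176 (R = -588*2 = -1176)
x(202) - R = (707/702 + 101*√31/702) - 1*(-1176) = (707/702 + 101*√31/702) + 1176 = 826259/702 + 101*√31/702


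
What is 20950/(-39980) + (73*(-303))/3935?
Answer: -96675587/15732130 ≈ -6.1451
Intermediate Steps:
20950/(-39980) + (73*(-303))/3935 = 20950*(-1/39980) - 22119*1/3935 = -2095/3998 - 22119/3935 = -96675587/15732130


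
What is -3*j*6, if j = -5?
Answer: 90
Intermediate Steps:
-3*j*6 = -3*(-5)*6 = 15*6 = 90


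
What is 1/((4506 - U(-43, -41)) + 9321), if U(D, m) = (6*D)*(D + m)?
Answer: -1/7845 ≈ -0.00012747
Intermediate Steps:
U(D, m) = 6*D*(D + m)
1/((4506 - U(-43, -41)) + 9321) = 1/((4506 - 6*(-43)*(-43 - 41)) + 9321) = 1/((4506 - 6*(-43)*(-84)) + 9321) = 1/((4506 - 1*21672) + 9321) = 1/((4506 - 21672) + 9321) = 1/(-17166 + 9321) = 1/(-7845) = -1/7845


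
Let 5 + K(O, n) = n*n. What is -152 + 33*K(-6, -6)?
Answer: 871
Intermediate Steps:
K(O, n) = -5 + n² (K(O, n) = -5 + n*n = -5 + n²)
-152 + 33*K(-6, -6) = -152 + 33*(-5 + (-6)²) = -152 + 33*(-5 + 36) = -152 + 33*31 = -152 + 1023 = 871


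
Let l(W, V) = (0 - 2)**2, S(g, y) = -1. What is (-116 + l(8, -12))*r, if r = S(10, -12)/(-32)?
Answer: -7/2 ≈ -3.5000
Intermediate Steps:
l(W, V) = 4 (l(W, V) = (-2)**2 = 4)
r = 1/32 (r = -1/(-32) = -1*(-1/32) = 1/32 ≈ 0.031250)
(-116 + l(8, -12))*r = (-116 + 4)*(1/32) = -112*1/32 = -7/2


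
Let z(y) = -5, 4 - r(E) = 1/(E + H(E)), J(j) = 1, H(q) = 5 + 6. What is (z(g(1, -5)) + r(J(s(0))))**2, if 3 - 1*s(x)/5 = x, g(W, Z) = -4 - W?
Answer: 169/144 ≈ 1.1736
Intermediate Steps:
H(q) = 11
s(x) = 15 - 5*x
r(E) = 4 - 1/(11 + E) (r(E) = 4 - 1/(E + 11) = 4 - 1/(11 + E))
(z(g(1, -5)) + r(J(s(0))))**2 = (-5 + (43 + 4*1)/(11 + 1))**2 = (-5 + (43 + 4)/12)**2 = (-5 + (1/12)*47)**2 = (-5 + 47/12)**2 = (-13/12)**2 = 169/144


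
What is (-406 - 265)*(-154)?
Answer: 103334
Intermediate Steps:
(-406 - 265)*(-154) = -671*(-154) = 103334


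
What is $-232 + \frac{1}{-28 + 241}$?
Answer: $- \frac{49415}{213} \approx -232.0$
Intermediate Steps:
$-232 + \frac{1}{-28 + 241} = -232 + \frac{1}{213} = - \frac{49415}{213}$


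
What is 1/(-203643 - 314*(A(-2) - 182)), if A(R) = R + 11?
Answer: -1/149321 ≈ -6.6970e-6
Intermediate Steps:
A(R) = 11 + R
1/(-203643 - 314*(A(-2) - 182)) = 1/(-203643 - 314*((11 - 2) - 182)) = 1/(-203643 - 314*(9 - 182)) = 1/(-203643 - 314*(-173)) = 1/(-203643 + 54322) = 1/(-149321) = -1/149321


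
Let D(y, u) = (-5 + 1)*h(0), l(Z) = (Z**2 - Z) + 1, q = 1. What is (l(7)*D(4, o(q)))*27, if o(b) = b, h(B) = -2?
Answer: 9288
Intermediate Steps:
l(Z) = 1 + Z**2 - Z
D(y, u) = 8 (D(y, u) = (-5 + 1)*(-2) = -4*(-2) = 8)
(l(7)*D(4, o(q)))*27 = ((1 + 7**2 - 1*7)*8)*27 = ((1 + 49 - 7)*8)*27 = (43*8)*27 = 344*27 = 9288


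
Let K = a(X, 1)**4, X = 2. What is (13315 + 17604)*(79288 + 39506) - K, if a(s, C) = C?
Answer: 3672991685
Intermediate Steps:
K = 1 (K = 1**4 = 1)
(13315 + 17604)*(79288 + 39506) - K = (13315 + 17604)*(79288 + 39506) - 1*1 = 30919*118794 - 1 = 3672991686 - 1 = 3672991685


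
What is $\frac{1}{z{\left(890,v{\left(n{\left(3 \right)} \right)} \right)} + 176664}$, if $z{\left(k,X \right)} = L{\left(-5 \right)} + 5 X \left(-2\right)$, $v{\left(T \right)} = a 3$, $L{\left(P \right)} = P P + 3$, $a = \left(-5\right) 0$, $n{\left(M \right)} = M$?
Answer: $\frac{1}{176692} \approx 5.6596 \cdot 10^{-6}$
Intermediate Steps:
$a = 0$
$L{\left(P \right)} = 3 + P^{2}$ ($L{\left(P \right)} = P^{2} + 3 = 3 + P^{2}$)
$v{\left(T \right)} = 0$ ($v{\left(T \right)} = 0 \cdot 3 = 0$)
$z{\left(k,X \right)} = 28 - 10 X$ ($z{\left(k,X \right)} = \left(3 + \left(-5\right)^{2}\right) + 5 X \left(-2\right) = \left(3 + 25\right) - 10 X = 28 - 10 X$)
$\frac{1}{z{\left(890,v{\left(n{\left(3 \right)} \right)} \right)} + 176664} = \frac{1}{\left(28 - 0\right) + 176664} = \frac{1}{\left(28 + 0\right) + 176664} = \frac{1}{28 + 176664} = \frac{1}{176692}$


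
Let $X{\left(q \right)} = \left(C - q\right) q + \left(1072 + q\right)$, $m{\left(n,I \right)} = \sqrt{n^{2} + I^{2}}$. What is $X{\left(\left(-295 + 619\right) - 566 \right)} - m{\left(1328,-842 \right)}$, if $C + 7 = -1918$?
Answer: $408116 - 2 \sqrt{618137} \approx 4.0654 \cdot 10^{5}$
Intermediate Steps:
$m{\left(n,I \right)} = \sqrt{I^{2} + n^{2}}$
$C = -1925$ ($C = -7 - 1918 = -1925$)
$X{\left(q \right)} = 1072 + q + q \left(-1925 - q\right)$ ($X{\left(q \right)} = \left(-1925 - q\right) q + \left(1072 + q\right) = q \left(-1925 - q\right) + \left(1072 + q\right) = 1072 + q + q \left(-1925 - q\right)$)
$X{\left(\left(-295 + 619\right) - 566 \right)} - m{\left(1328,-842 \right)} = \left(1072 - \left(\left(-295 + 619\right) - 566\right)^{2} - 1924 \left(\left(-295 + 619\right) - 566\right)\right) - \sqrt{\left(-842\right)^{2} + 1328^{2}} = \left(1072 - \left(324 - 566\right)^{2} - 1924 \left(324 - 566\right)\right) - \sqrt{708964 + 1763584} = \left(1072 - \left(-242\right)^{2} - -465608\right) - \sqrt{2472548} = \left(1072 - 58564 + 465608\right) - 2 \sqrt{618137} = 408116 - 2 \sqrt{618137}$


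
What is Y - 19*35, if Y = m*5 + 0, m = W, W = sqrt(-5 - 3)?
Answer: -665 + 10*I*sqrt(2) ≈ -665.0 + 14.142*I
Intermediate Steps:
W = 2*I*sqrt(2) (W = sqrt(-8) = 2*I*sqrt(2) ≈ 2.8284*I)
m = 2*I*sqrt(2) ≈ 2.8284*I
Y = 10*I*sqrt(2) (Y = (2*I*sqrt(2))*5 + 0 = 10*I*sqrt(2) + 0 = 10*I*sqrt(2) ≈ 14.142*I)
Y - 19*35 = 10*I*sqrt(2) - 19*35 = 10*I*sqrt(2) - 665 = -665 + 10*I*sqrt(2)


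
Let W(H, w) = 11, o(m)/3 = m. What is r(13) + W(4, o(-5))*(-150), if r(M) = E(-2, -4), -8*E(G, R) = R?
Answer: -3299/2 ≈ -1649.5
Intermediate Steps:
E(G, R) = -R/8
o(m) = 3*m
r(M) = ½ (r(M) = -⅛*(-4) = ½)
r(13) + W(4, o(-5))*(-150) = ½ + 11*(-150) = ½ - 1650 = -3299/2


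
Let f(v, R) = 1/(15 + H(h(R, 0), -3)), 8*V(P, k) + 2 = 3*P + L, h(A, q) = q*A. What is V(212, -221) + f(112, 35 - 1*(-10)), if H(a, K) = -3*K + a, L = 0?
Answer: 1903/24 ≈ 79.292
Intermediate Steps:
h(A, q) = A*q
H(a, K) = a - 3*K
V(P, k) = -¼ + 3*P/8 (V(P, k) = -¼ + (3*P + 0)/8 = -¼ + (3*P)/8 = -¼ + 3*P/8)
f(v, R) = 1/24 (f(v, R) = 1/(15 + (R*0 - 3*(-3))) = 1/(15 + (0 + 9)) = 1/(15 + 9) = 1/24)
V(212, -221) + f(112, 35 - 1*(-10)) = (-¼ + (3/8)*212) + 1/24 = (-¼ + 159/2) + 1/24 = 317/4 + 1/24 = 1903/24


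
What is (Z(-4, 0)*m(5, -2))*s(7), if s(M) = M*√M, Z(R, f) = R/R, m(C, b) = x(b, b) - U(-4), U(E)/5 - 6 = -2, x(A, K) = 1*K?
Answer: -154*√7 ≈ -407.45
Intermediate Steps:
x(A, K) = K
U(E) = 20 (U(E) = 30 + 5*(-2) = 30 - 10 = 20)
m(C, b) = -20 + b (m(C, b) = b - 1*20 = b - 20 = -20 + b)
Z(R, f) = 1
s(M) = M^(3/2)
(Z(-4, 0)*m(5, -2))*s(7) = (1*(-20 - 2))*7^(3/2) = (1*(-22))*(7*√7) = -154*√7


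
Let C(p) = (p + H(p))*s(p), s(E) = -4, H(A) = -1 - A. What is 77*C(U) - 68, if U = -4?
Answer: 240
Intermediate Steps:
C(p) = 4 (C(p) = (p + (-1 - p))*(-4) = -1*(-4) = 4)
77*C(U) - 68 = 77*4 - 68 = 308 - 68 = 240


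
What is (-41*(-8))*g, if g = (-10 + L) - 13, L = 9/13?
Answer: -95120/13 ≈ -7316.9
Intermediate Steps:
L = 9/13 (L = 9*(1/13) = 9/13 ≈ 0.69231)
g = -290/13 (g = (-10 + 9/13) - 13 = -121/13 - 13 = -290/13 ≈ -22.308)
(-41*(-8))*g = -41*(-8)*(-290/13) = 328*(-290/13) = -95120/13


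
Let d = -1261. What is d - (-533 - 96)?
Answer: -632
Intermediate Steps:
d - (-533 - 96) = -1261 - (-533 - 96) = -1261 - 1*(-629) = -1261 + 629 = -632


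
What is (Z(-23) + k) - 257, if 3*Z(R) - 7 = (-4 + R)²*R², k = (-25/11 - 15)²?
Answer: 46678417/363 ≈ 1.2859e+5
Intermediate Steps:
k = 36100/121 (k = (-25*1/11 - 15)² = (-25/11 - 15)² = (-190/11)² = 36100/121 ≈ 298.35)
Z(R) = 7/3 + R²*(-4 + R)²/3 (Z(R) = 7/3 + ((-4 + R)²*R²)/3 = 7/3 + (R²*(-4 + R)²)/3 = 7/3 + R²*(-4 + R)²/3)
(Z(-23) + k) - 257 = ((7/3 + (⅓)*(-23)²*(-4 - 23)²) + 36100/121) - 257 = ((7/3 + (⅓)*529*(-27)²) + 36100/121) - 257 = ((7/3 + (⅓)*529*729) + 36100/121) - 257 = ((7/3 + 128547) + 36100/121) - 257 = (385648/3 + 36100/121) - 257 = 46771708/363 - 257 = 46678417/363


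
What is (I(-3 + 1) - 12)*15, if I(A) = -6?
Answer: -270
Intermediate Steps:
(I(-3 + 1) - 12)*15 = (-6 - 12)*15 = -18*15 = -270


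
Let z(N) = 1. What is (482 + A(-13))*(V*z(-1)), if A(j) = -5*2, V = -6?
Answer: -2832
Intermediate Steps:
A(j) = -10
(482 + A(-13))*(V*z(-1)) = (482 - 10)*(-6*1) = 472*(-6) = -2832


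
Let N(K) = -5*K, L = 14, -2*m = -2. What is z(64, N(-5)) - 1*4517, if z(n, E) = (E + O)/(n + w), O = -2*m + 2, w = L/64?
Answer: -1856327/411 ≈ -4516.6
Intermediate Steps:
m = 1 (m = -1/2*(-2) = 1)
w = 7/32 (w = 14/64 = 14*(1/64) = 7/32 ≈ 0.21875)
O = 0 (O = -2*1 + 2 = -2 + 2 = 0)
z(n, E) = E/(7/32 + n) (z(n, E) = (E + 0)/(n + 7/32) = E/(7/32 + n))
z(64, N(-5)) - 1*4517 = 32*(-5*(-5))/(7 + 32*64) - 1*4517 = 32*25/(7 + 2048) - 4517 = 32*25/2055 - 4517 = 32*25*(1/2055) - 4517 = 160/411 - 4517 = -1856327/411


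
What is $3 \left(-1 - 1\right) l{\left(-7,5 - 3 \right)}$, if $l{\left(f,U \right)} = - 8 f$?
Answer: $-336$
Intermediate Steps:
$3 \left(-1 - 1\right) l{\left(-7,5 - 3 \right)} = 3 \left(-1 - 1\right) \left(\left(-8\right) \left(-7\right)\right) = 3 \left(-2\right) 56 = \left(-6\right) 56 = -336$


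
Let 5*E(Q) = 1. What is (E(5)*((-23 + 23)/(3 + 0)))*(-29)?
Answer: 0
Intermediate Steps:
E(Q) = 1/5 (E(Q) = (1/5)*1 = 1/5)
(E(5)*((-23 + 23)/(3 + 0)))*(-29) = (((-23 + 23)/(3 + 0))/5)*(-29) = ((0/3)/5)*(-29) = ((0*(1/3))/5)*(-29) = ((1/5)*0)*(-29) = 0*(-29) = 0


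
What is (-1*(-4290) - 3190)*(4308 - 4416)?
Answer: -118800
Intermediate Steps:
(-1*(-4290) - 3190)*(4308 - 4416) = (4290 - 3190)*(-108) = 1100*(-108) = -118800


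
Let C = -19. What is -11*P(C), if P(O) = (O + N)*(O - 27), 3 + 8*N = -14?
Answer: -42757/4 ≈ -10689.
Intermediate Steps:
N = -17/8 (N = -3/8 + (⅛)*(-14) = -3/8 - 7/4 = -17/8 ≈ -2.1250)
P(O) = (-27 + O)*(-17/8 + O) (P(O) = (O - 17/8)*(O - 27) = (-17/8 + O)*(-27 + O) = (-27 + O)*(-17/8 + O))
-11*P(C) = -11*(459/8 + (-19)² - 233/8*(-19)) = -11*(459/8 + 361 + 4427/8) = -11*3887/4 = -42757/4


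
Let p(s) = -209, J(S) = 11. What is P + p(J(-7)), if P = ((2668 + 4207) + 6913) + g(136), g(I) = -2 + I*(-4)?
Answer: 13033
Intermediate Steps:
g(I) = -2 - 4*I
P = 13242 (P = ((2668 + 4207) + 6913) + (-2 - 4*136) = (6875 + 6913) + (-2 - 544) = 13788 - 546 = 13242)
P + p(J(-7)) = 13242 - 209 = 13033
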